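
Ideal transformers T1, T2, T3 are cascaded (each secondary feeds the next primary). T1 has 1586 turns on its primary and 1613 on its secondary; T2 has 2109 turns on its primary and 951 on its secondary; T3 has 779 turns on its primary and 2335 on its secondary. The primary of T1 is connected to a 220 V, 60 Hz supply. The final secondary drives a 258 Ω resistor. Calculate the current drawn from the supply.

I_supply ≈ 1.61 A

Secondary of T1: V = 220.00 × 1613/1586 = 223.75 V.
Secondary of T2: V = 223.75 × 951/2109 = 100.89 V.
Secondary of T3: V = 100.89 × 2335/779 = 302.42 V.
I_load = 302.42/258 = 1.1722 A, so P_out = 302.42 × 1.1722 = 354.48 W.
All ideal ⇒ P_in = P_out, so I_supply = 354.48/220 = 1.61 A.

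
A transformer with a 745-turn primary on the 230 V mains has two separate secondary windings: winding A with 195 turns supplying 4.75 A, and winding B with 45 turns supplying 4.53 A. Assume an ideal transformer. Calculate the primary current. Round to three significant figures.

I_p ≈ 1.52 A

V_A = 230 × 195/745 = 60.201 V; V_B = 230 × 45/745 = 13.893 V.
P_out = V_A I_A + V_B I_B = 60.201×4.75 + 13.893×4.53 = 285.96 + 62.934 = 348.89 W.
Ideal ⇒ P_in = P_out, so I_p = P_out/V_p = 348.89/230 = 1.52 A.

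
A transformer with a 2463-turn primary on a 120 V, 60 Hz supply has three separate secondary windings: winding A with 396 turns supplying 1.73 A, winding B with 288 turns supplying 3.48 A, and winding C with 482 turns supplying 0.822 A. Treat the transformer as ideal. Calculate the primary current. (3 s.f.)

V_A = 120 × 396/2463 = 19.294 V; V_B = 120 × 288/2463 = 14.032 V; V_C = 120 × 482/2463 = 23.484 V.
P_out = V_A I_A + V_B I_B + V_C I_C = 19.294×1.73 + 14.032×3.48 + 23.484×0.822 = 33.378 + 48.830 + 19.303 = 101.51 W.
Ideal ⇒ P_in = P_out, so I_p = P_out/V_p = 101.51/120 = 0.846 A.

I_p ≈ 0.846 A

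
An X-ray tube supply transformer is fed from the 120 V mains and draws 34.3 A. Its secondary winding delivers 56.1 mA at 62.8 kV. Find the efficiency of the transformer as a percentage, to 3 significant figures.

η ≈ 85.6%

P_in = 120 × 34.3 = 4116.00 W.
P_out = 62800 × 0.0561 = 3523.08 W.
η = P_out/P_in = 3523.08/4116.00 = 0.856.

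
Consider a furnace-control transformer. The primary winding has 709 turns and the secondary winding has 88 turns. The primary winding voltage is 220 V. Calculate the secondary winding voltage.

V_s ≈ 27.3 V

V_s/V_p = N_s/N_p, so V_s = 220 × 88/709 = 27.3 V.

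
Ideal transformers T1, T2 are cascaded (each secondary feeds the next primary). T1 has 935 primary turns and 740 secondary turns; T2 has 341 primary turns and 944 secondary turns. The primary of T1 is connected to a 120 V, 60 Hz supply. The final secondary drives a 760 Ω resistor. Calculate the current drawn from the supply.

I_supply ≈ 0.758 A

Secondary of T1: V = 120.00 × 740/935 = 94.973 V.
Secondary of T2: V = 94.973 × 944/341 = 262.92 V.
I_load = 262.92/760 = 0.34594 A, so P_out = 262.92 × 0.34594 = 90.955 W.
All ideal ⇒ P_in = P_out, so I_supply = 90.955/120 = 0.758 A.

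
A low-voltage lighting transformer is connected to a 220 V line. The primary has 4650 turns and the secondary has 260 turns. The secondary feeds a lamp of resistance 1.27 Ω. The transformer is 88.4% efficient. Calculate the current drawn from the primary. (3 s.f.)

I_p ≈ 0.613 A

V_s = 220 × 260/4650 = 12.301 V.
I_s = V_s/R = 12.301/1.27 = 9.6859 A.
P_out = V_s I_s = 12.301 × 9.6859 = 119.15 W.
P_in = P_out/η = 119.15/0.884 = 134.78 W.
I_p = P_in/V_p = 134.78/220 = 0.613 A.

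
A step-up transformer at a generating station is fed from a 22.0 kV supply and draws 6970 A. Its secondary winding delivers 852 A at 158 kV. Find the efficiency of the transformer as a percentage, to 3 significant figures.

P_in = 22000 × 6970 = 1.53340×10^8 W.
P_out = 158000 × 852 = 1.34616×10^8 W.
η = P_out/P_in = 1.34616×10^8/(1.53340×10^8) = 0.878.

η ≈ 87.8%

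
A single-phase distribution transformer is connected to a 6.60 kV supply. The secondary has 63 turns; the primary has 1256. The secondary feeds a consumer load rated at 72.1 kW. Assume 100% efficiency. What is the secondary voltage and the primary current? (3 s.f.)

V_s ≈ 331 V, I_p ≈ 10.9 A

V_s = V_p × N_s/N_p = 6600 × 63/1256 = 331.05 V.
I_s = P/V_s = 72100/331.05 = 217.79 A.
I_p = I_s × N_s/N_p = 217.79 × 63/1256 = 10.9 A.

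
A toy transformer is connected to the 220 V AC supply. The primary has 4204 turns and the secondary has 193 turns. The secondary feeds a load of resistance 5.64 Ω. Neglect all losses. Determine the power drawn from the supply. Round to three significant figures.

V_s = V_p × N_s/N_p = 220 × 193/4204 = 10.100 V.
I_s = V_s/R = 10.100/5.64 = 1.7908 A.
I_p = I_s × N_s/N_p = 1.7908 × 193/4204 = 0.082212 A.
P = V_p I_p = 220 × 0.082212 = 18.1 W.

P ≈ 18.1 W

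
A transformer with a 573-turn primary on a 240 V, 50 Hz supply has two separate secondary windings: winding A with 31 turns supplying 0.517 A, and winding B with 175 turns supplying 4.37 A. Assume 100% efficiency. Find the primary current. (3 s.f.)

I_p ≈ 1.36 A

V_A = 240 × 31/573 = 12.984 V; V_B = 240 × 175/573 = 73.298 V.
P_out = V_A I_A + V_B I_B = 12.984×0.517 + 73.298×4.37 = 6.7129 + 320.31 = 327.03 W.
Ideal ⇒ P_in = P_out, so I_p = P_out/V_p = 327.03/240 = 1.36 A.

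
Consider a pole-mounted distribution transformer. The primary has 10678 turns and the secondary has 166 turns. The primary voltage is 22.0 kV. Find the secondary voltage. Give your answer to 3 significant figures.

V_s ≈ 342 V

V_s/V_p = N_s/N_p, so V_s = 22000 × 166/10678 = 342 V.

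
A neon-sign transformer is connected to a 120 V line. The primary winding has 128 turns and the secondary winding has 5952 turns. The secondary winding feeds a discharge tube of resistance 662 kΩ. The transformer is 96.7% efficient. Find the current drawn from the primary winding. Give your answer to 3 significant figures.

I_p ≈ 0.405 A

V_s = 120 × 5952/128 = 5580.0 V.
I_s = V_s/R = 5580.0/662000 = 0.0084290 A.
P_out = V_s I_s = 5580.0 × 0.0084290 = 47.034 W.
P_in = P_out/η = 47.034/0.967 = 48.639 W.
I_p = P_in/V_p = 48.639/120 = 0.405 A.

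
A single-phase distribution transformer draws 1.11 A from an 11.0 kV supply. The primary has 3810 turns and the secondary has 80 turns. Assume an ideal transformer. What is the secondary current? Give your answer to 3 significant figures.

I_s ≈ 52.9 A

I_s/I_p = N_p/N_s, so I_s = 1.11 × 3810/80 = 52.9 A.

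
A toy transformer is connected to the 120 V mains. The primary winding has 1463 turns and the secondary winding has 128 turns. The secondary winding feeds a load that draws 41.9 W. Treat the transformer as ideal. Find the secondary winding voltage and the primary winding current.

V_s ≈ 10.5 V, I_p ≈ 0.349 A

V_s = V_p × N_s/N_p = 120 × 128/1463 = 10.499 V.
I_s = P/V_s = 41.9/10.499 = 3.9909 A.
I_p = I_s × N_s/N_p = 3.9909 × 128/1463 = 0.349 A.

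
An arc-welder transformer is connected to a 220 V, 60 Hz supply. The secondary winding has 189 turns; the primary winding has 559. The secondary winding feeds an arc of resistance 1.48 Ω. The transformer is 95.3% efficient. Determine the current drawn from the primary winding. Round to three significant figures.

I_p ≈ 17.8 A

V_s = 220 × 189/559 = 74.383 V.
I_s = V_s/R = 74.383/1.48 = 50.259 A.
P_out = V_s I_s = 74.383 × 50.259 = 3738.4 W.
P_in = P_out/η = 3738.4/0.953 = 3922.8 W.
I_p = P_in/V_p = 3922.8/220 = 17.8 A.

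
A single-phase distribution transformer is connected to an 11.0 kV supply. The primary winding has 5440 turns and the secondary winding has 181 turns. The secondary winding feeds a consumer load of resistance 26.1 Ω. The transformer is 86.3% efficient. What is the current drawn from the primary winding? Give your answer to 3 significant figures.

I_p ≈ 0.541 A

V_s = 11000 × 181/5440 = 365.99 V.
I_s = V_s/R = 365.99/26.1 = 14.023 A.
P_out = V_s I_s = 365.99 × 14.023 = 5132.2 W.
P_in = P_out/η = 5132.2/0.863 = 5946.9 W.
I_p = P_in/V_p = 5946.9/11000 = 0.541 A.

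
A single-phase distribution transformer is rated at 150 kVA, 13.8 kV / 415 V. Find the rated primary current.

I_p = S/V_p = 150000/13800 = 10.9 A.

I_p ≈ 10.9 A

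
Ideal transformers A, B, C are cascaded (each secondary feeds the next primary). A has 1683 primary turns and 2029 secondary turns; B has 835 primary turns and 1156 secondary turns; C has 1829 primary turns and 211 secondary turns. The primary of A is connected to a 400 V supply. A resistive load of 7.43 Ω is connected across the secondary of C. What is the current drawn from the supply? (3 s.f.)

After A: V = 400.00 × 2029/1683 = 482.23 V.
After B: V = 482.23 × 1156/835 = 667.62 V.
After C: V = 667.62 × 211/1829 = 77.019 V.
I_load = 77.019/7.43 = 10.366 A, so P_out = 77.019 × 10.366 = 798.38 W.
All ideal ⇒ P_in = P_out, so I_supply = 798.38/400 = 2.00 A.

I_supply ≈ 2.00 A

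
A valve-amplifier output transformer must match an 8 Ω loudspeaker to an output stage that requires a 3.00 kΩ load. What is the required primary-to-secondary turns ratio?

Z_p/Z_s = (N_p/N_s)², so N_p/N_s = √(3000/8) = √375 = 19.4.

N_p/N_s ≈ 19.4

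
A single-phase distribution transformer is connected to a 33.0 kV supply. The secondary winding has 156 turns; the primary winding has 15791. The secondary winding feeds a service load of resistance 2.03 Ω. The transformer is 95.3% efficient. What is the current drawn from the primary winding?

I_p ≈ 1.66 A

V_s = 33000 × 156/15791 = 326.01 V.
I_s = V_s/R = 326.01/2.03 = 160.60 A.
P_out = V_s I_s = 326.01 × 160.60 = 52355 W.
P_in = P_out/η = 52355/0.953 = 54937 W.
I_p = P_in/V_p = 54937/33000 = 1.66 A.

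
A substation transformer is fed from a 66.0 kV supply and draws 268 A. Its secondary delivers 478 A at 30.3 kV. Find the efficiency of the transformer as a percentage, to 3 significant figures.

P_in = 66000 × 268 = 1.76880×10^7 W.
P_out = 30300 × 478 = 1.44834×10^7 W.
η = P_out/P_in = 1.44834×10^7/(1.76880×10^7) = 0.819.

η ≈ 81.9%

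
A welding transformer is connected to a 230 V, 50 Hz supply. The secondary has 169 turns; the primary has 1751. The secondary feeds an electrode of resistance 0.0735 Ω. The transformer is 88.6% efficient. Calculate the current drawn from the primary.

I_p ≈ 32.9 A

V_s = 230 × 169/1751 = 22.199 V.
I_s = V_s/R = 22.199/0.0735 = 302.02 A.
P_out = V_s I_s = 22.199 × 302.02 = 6704.5 W.
P_in = P_out/η = 6704.5/0.886 = 7567.2 W.
I_p = P_in/V_p = 7567.2/230 = 32.9 A.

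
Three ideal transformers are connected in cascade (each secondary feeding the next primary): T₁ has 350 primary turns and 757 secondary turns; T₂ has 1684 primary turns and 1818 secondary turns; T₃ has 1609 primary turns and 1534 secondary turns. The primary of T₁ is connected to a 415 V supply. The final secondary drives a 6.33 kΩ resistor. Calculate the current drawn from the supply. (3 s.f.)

I_supply ≈ 0.325 A

After T₁: V = 415.00 × 757/350 = 897.59 V.
After T₂: V = 897.59 × 1818/1684 = 969.01 V.
After T₃: V = 969.01 × 1534/1609 = 923.84 V.
I_load = 923.84/6330 = 0.14595 A, so P_out = 923.84 × 0.14595 = 134.83 W.
All ideal ⇒ P_in = P_out, so I_supply = 134.83/415 = 0.325 A.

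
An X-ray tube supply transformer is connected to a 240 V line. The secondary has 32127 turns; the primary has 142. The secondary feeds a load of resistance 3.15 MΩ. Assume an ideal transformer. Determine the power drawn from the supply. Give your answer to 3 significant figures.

P ≈ 936 W

V_s = V_p × N_s/N_p = 240 × 32127/142 = 54299 V.
I_s = V_s/R = 54299/(3.15×10^6) = 0.017238 A.
I_p = I_s × N_s/N_p = 0.017238 × 32127/142 = 3.9000 A.
P = V_p I_p = 240 × 3.9000 = 936 W.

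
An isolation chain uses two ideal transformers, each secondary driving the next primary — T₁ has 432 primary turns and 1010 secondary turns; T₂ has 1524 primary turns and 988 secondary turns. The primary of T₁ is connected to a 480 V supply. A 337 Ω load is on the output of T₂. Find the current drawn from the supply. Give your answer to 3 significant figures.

I_supply ≈ 3.27 A

Secondary of T₁: V = 480.00 × 1010/432 = 1122.2 V.
Secondary of T₂: V = 1122.2 × 988/1524 = 727.53 V.
I_load = 727.53/337 = 2.1588 A, so P_out = 727.53 × 2.1588 = 1570.6 W.
All ideal ⇒ P_in = P_out, so I_supply = 1570.6/480 = 3.27 A.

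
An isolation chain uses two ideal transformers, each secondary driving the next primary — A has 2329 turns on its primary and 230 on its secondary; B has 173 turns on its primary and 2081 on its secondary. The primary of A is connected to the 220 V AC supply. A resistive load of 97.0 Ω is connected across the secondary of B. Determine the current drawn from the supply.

I_supply ≈ 3.20 A

Secondary of A: V = 220.00 × 230/2329 = 21.726 V.
Secondary of B: V = 21.726 × 2081/173 = 261.34 V.
I_load = 261.34/97.0 = 2.6942 A, so P_out = 261.34 × 2.6942 = 704.11 W.
All ideal ⇒ P_in = P_out, so I_supply = 704.11/220 = 3.20 A.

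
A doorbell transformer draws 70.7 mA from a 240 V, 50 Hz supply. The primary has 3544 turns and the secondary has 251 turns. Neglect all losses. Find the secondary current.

I_s/I_p = N_p/N_s, so I_s = 0.0707 × 3544/251 = 0.998 A.

I_s ≈ 0.998 A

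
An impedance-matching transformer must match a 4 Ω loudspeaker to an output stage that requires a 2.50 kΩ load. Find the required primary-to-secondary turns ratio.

Z_p/Z_s = (N_p/N_s)², so N_p/N_s = √(2500/4) = √625 = 25.0.

N_p/N_s ≈ 25.0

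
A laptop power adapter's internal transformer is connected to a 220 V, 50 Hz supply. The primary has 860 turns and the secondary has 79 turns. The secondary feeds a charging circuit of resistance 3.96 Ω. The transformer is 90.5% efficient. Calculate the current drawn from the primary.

V_s = 220 × 79/860 = 20.209 V.
I_s = V_s/R = 20.209/3.96 = 5.1034 A.
P_out = V_s I_s = 20.209 × 5.1034 = 103.14 W.
P_in = P_out/η = 103.14/0.905 = 113.96 W.
I_p = P_in/V_p = 113.96/220 = 0.518 A.

I_p ≈ 0.518 A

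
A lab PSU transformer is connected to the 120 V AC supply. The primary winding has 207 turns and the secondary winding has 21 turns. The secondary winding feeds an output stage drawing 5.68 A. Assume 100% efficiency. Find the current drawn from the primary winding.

I_p ≈ 0.576 A

For an ideal transformer I_p N_p = I_s N_s, so I_p = 5.68 × 21/207 = 0.576 A.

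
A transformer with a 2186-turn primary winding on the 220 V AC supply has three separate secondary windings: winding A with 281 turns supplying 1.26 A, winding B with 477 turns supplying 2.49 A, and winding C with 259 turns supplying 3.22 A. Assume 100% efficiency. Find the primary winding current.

I_p ≈ 1.09 A

V_A = 220 × 281/2186 = 28.280 V; V_B = 220 × 477/2186 = 48.005 V; V_C = 220 × 259/2186 = 26.066 V.
P_out = V_A I_A + V_B I_B + V_C I_C = 28.280×1.26 + 48.005×2.49 + 26.066×3.22 = 35.633 + 119.53 + 83.932 = 239.10 W.
Ideal ⇒ P_in = P_out, so I_p = P_out/V_p = 239.10/220 = 1.09 A.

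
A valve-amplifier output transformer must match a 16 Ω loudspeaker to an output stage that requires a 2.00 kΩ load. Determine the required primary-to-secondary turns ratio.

Z_p/Z_s = (N_p/N_s)², so N_p/N_s = √(2000/16) = √125 = 11.2.

N_p/N_s ≈ 11.2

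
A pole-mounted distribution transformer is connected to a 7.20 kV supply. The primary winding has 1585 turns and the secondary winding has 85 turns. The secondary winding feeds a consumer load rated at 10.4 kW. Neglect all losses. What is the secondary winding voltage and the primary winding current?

V_s ≈ 386 V, I_p ≈ 1.44 A

V_s = V_p × N_s/N_p = 7200 × 85/1585 = 386.12 V.
I_s = P/V_s = 10400/386.12 = 26.935 A.
I_p = I_s × N_s/N_p = 26.935 × 85/1585 = 1.44 A.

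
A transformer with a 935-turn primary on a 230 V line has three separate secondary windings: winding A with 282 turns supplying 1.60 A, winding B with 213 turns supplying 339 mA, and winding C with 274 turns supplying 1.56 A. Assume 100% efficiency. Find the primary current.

V_A = 230 × 282/935 = 69.369 V; V_B = 230 × 213/935 = 52.396 V; V_C = 230 × 274/935 = 67.401 V.
P_out = V_A I_A + V_B I_B + V_C I_C = 69.369×1.60 + 52.396×0.339 + 67.401×1.56 = 110.99 + 17.762 + 105.15 = 233.90 W.
Ideal ⇒ P_in = P_out, so I_p = P_out/V_p = 233.90/230 = 1.02 A.

I_p ≈ 1.02 A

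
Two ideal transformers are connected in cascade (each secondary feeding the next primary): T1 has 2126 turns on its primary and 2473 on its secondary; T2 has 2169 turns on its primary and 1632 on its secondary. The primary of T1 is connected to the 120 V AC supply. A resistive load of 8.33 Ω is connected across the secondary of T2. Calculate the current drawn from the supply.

I_supply ≈ 11.0 A

After T1: V = 120.00 × 2473/2126 = 139.59 V.
After T2: V = 139.59 × 1632/2169 = 105.03 V.
I_load = 105.03/8.33 = 12.608 A, so P_out = 105.03 × 12.608 = 1324.2 W.
All ideal ⇒ P_in = P_out, so I_supply = 1324.2/120 = 11.0 A.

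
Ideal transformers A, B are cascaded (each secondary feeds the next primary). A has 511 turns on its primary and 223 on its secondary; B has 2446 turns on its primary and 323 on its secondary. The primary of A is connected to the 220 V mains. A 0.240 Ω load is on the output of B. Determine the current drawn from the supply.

Secondary of A: V = 220.00 × 223/511 = 96.008 V.
Secondary of B: V = 96.008 × 323/2446 = 12.678 V.
I_load = 12.678/0.240 = 52.825 A, so P_out = 12.678 × 52.825 = 669.72 W.
All ideal ⇒ P_in = P_out, so I_supply = 669.72/220 = 3.04 A.

I_supply ≈ 3.04 A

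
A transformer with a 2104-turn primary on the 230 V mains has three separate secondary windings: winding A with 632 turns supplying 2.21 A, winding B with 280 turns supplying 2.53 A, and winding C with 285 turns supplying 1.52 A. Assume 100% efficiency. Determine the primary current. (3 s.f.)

V_A = 230 × 632/2104 = 69.087 V; V_B = 230 × 280/2104 = 30.608 V; V_C = 230 × 285/2104 = 31.155 V.
P_out = V_A I_A + V_B I_B + V_C I_C = 69.087×2.21 + 30.608×2.53 + 31.155×1.52 = 152.68 + 77.439 + 47.356 = 277.48 W.
Ideal ⇒ P_in = P_out, so I_p = P_out/V_p = 277.48/230 = 1.21 A.

I_p ≈ 1.21 A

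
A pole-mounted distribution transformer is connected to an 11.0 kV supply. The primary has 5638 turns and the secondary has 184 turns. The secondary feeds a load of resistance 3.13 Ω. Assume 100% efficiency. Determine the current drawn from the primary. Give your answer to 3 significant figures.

V_s = V_p × N_s/N_p = 11000 × 184/5638 = 358.99 V.
I_s = V_s/R = 358.99/3.13 = 114.69 A.
For an ideal transformer I_p N_p = I_s N_s, so I_p = 114.69 × 184/5638 = 3.74 A.

I_p ≈ 3.74 A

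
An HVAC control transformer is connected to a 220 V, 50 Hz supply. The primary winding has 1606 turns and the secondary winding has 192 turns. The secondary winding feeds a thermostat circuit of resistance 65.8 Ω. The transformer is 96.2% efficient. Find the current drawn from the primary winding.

V_s = 220 × 192/1606 = 26.301 V.
I_s = V_s/R = 26.301/65.8 = 0.39972 A.
P_out = V_s I_s = 26.301 × 0.39972 = 10.513 W.
P_in = P_out/η = 10.513/0.962 = 10.928 W.
I_p = P_in/V_p = 10.928/220 = 0.0497 A.

I_p ≈ 0.0497 A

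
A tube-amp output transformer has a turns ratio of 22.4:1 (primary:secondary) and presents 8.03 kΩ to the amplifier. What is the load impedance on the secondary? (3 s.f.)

Z_s ≈ 16.0 Ω

Z_s = Z_p/(N_p/N_s)² = 8030/22.4² = 16.0 Ω.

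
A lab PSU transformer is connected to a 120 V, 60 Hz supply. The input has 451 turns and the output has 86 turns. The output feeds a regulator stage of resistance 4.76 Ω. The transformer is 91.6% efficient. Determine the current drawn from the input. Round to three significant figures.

V_out = 120 × 86/451 = 22.882 V.
I_out = V_out/R = 22.882/4.76 = 4.8072 A.
P_out = V_out I_out = 22.882 × 4.8072 = 110.00 W.
P_in = P_out/η = 110.00/0.916 = 120.09 W.
I_in = P_in/V_in = 120.09/120 = 1.00 A.

I_in ≈ 1.00 A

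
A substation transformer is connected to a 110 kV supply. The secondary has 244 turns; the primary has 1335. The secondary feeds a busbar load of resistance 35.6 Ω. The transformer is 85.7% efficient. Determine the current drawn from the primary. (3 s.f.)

I_p ≈ 120 A

V_s = 110000 × 244/1335 = 20105 V.
I_s = V_s/R = 20105/35.6 = 564.74 A.
P_out = V_s I_s = 20105 × 564.74 = 1.1354×10^7 W.
P_in = P_out/η = 1.1354×10^7/0.857 = 1.3249×10^7 W.
I_p = P_in/V_p = 1.3249×10^7/110000 = 120 A.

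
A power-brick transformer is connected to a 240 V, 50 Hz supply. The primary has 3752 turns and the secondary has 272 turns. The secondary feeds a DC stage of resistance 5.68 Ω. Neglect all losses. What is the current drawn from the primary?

I_p ≈ 0.222 A

V_s = V_p × N_s/N_p = 240 × 272/3752 = 17.399 V.
I_s = V_s/R = 17.399/5.68 = 3.0632 A.
For an ideal transformer I_p N_p = I_s N_s, so I_p = 3.0632 × 272/3752 = 0.222 A.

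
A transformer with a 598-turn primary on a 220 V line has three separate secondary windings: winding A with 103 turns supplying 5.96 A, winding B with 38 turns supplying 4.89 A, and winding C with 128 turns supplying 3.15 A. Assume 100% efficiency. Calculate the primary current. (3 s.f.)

V_A = 220 × 103/598 = 37.893 V; V_B = 220 × 38/598 = 13.980 V; V_C = 220 × 128/598 = 47.090 V.
P_out = V_A I_A + V_B I_B + V_C I_C = 37.893×5.96 + 13.980×4.89 + 47.090×3.15 = 225.84 + 68.362 + 148.33 = 442.54 W.
Ideal ⇒ P_in = P_out, so I_p = P_out/V_p = 442.54/220 = 2.01 A.

I_p ≈ 2.01 A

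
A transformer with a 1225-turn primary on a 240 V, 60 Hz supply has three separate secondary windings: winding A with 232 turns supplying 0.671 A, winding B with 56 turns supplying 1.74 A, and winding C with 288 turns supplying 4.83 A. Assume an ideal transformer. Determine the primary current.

I_p ≈ 1.34 A

V_A = 240 × 232/1225 = 45.453 V; V_B = 240 × 56/1225 = 10.971 V; V_C = 240 × 288/1225 = 56.424 V.
P_out = V_A I_A + V_B I_B + V_C I_C = 45.453×0.671 + 10.971×1.74 + 56.424×4.83 = 30.499 + 19.090 + 272.53 = 322.12 W.
Ideal ⇒ P_in = P_out, so I_p = P_out/V_p = 322.12/240 = 1.34 A.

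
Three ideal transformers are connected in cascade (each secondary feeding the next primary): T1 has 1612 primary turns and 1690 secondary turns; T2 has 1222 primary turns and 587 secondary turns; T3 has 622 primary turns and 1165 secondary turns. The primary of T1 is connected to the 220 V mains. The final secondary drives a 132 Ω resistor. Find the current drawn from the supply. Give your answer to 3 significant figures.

I_supply ≈ 1.48 A

After T1: V = 220.00 × 1690/1612 = 230.65 V.
After T2: V = 230.65 × 587/1222 = 110.79 V.
After T3: V = 110.79 × 1165/622 = 207.51 V.
I_load = 207.51/132 = 1.5721 A, so P_out = 207.51 × 1.5721 = 326.23 W.
All ideal ⇒ P_in = P_out, so I_supply = 326.23/220 = 1.48 A.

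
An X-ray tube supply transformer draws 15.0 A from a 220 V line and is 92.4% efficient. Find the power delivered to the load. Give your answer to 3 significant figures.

P_out ≈ 3050 W

P_in = V_p I_p = 220 × 15.0 = 3300.0 W.
P_out = η P_in = 0.924 × 3300.0 = 3050 W.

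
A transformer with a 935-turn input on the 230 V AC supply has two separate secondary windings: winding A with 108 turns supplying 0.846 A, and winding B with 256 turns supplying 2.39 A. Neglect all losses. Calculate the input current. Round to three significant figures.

I_in ≈ 0.752 A

V_A = 230 × 108/935 = 26.567 V; V_B = 230 × 256/935 = 62.973 V.
P_out = V_A I_A + V_B I_B = 26.567×0.846 + 62.973×2.39 = 22.476 + 150.51 = 172.98 W.
Ideal ⇒ P_in = P_out, so I_in = P_out/V_in = 172.98/230 = 0.752 A.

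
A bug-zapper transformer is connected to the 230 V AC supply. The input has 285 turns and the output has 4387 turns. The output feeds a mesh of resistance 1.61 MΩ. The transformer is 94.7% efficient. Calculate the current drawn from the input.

I_in ≈ 0.0357 A

V_out = 230 × 4387/285 = 3540.4 V.
I_out = V_out/R = 3540.4/(1.61×10^6) = 0.0021990 A.
P_out = V_out I_out = 3540.4 × 0.0021990 = 7.7853 W.
P_in = P_out/η = 7.7853/0.947 = 8.2210 W.
I_in = P_in/V_in = 8.2210/230 = 0.0357 A.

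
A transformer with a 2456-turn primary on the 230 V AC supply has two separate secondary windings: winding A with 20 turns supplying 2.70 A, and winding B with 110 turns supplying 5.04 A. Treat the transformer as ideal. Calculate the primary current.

V_A = 230 × 20/2456 = 1.8730 V; V_B = 230 × 110/2456 = 10.301 V.
P_out = V_A I_A + V_B I_B = 1.8730×2.70 + 10.301×5.04 = 5.0570 + 51.919 = 56.976 W.
Ideal ⇒ P_in = P_out, so I_p = P_out/V_p = 56.976/230 = 0.248 A.

I_p ≈ 0.248 A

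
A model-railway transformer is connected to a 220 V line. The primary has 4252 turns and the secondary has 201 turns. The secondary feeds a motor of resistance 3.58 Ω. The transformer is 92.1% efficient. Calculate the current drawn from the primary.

V_s = 220 × 201/4252 = 10.400 V.
I_s = V_s/R = 10.400/3.58 = 2.9050 A.
P_out = V_s I_s = 10.400 × 2.9050 = 30.211 W.
P_in = P_out/η = 30.211/0.921 = 32.803 W.
I_p = P_in/V_p = 32.803/220 = 0.149 A.

I_p ≈ 0.149 A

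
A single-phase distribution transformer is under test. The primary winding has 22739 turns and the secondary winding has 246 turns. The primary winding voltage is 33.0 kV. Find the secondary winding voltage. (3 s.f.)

V_s ≈ 357 V

V_s/V_p = N_s/N_p, so V_s = 33000 × 246/22739 = 357 V.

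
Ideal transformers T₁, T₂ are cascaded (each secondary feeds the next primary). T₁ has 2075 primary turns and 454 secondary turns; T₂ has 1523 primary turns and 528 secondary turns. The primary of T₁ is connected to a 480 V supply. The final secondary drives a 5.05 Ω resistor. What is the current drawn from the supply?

I_supply ≈ 0.547 A

After T₁: V = 480.00 × 454/2075 = 105.02 V.
After T₂: V = 105.02 × 528/1523 = 36.409 V.
I_load = 36.409/5.05 = 7.2098 A, so P_out = 36.409 × 7.2098 = 262.50 W.
All ideal ⇒ P_in = P_out, so I_supply = 262.50/480 = 0.547 A.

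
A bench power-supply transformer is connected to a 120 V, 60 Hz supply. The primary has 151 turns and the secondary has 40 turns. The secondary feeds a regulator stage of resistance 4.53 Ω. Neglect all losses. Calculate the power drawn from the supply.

P ≈ 223 W

V_s = V_p × N_s/N_p = 120 × 40/151 = 31.788 V.
I_s = V_s/R = 31.788/4.53 = 7.0172 A.
I_p = I_s × N_s/N_p = 7.0172 × 40/151 = 1.8589 A.
P = V_p I_p = 120 × 1.8589 = 223 W.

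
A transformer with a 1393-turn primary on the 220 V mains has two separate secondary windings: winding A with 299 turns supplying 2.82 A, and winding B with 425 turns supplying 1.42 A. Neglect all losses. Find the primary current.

V_A = 220 × 299/1393 = 47.222 V; V_B = 220 × 425/1393 = 67.121 V.
P_out = V_A I_A + V_B I_B = 47.222×2.82 + 67.121×1.42 = 133.17 + 95.312 = 228.48 W.
Ideal ⇒ P_in = P_out, so I_p = P_out/V_p = 228.48/220 = 1.04 A.

I_p ≈ 1.04 A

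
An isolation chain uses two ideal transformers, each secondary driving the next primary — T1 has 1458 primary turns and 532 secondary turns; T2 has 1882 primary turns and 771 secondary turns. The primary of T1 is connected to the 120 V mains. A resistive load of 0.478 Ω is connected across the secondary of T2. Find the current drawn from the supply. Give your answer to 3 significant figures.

After T1: V = 120.00 × 532/1458 = 43.786 V.
After T2: V = 43.786 × 771/1882 = 17.938 V.
I_load = 17.938/0.478 = 37.527 A, so P_out = 17.938 × 37.527 = 673.15 W.
All ideal ⇒ P_in = P_out, so I_supply = 673.15/120 = 5.61 A.

I_supply ≈ 5.61 A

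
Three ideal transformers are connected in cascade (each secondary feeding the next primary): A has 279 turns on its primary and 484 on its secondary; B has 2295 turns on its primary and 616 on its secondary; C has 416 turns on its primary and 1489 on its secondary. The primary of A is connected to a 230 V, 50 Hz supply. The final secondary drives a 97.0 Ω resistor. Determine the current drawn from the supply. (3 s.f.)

Secondary of A: V = 230.00 × 484/279 = 399.00 V.
Secondary of B: V = 399.00 × 616/2295 = 107.09 V.
Secondary of C: V = 107.09 × 1489/416 = 383.33 V.
I_load = 383.33/97.0 = 3.9518 A, so P_out = 383.33 × 3.9518 = 1514.8 W.
All ideal ⇒ P_in = P_out, so I_supply = 1514.8/230 = 6.59 A.

I_supply ≈ 6.59 A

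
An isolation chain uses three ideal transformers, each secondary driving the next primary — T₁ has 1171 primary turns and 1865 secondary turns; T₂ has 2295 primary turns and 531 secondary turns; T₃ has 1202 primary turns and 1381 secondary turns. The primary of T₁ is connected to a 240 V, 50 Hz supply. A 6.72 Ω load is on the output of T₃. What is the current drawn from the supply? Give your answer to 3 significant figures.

Secondary of T₁: V = 240.00 × 1865/1171 = 382.24 V.
Secondary of T₂: V = 382.24 × 531/2295 = 88.439 V.
Secondary of T₃: V = 88.439 × 1381/1202 = 101.61 V.
I_load = 101.61/6.72 = 15.120 A, so P_out = 101.61 × 15.120 = 1536.4 W.
All ideal ⇒ P_in = P_out, so I_supply = 1536.4/240 = 6.40 A.

I_supply ≈ 6.40 A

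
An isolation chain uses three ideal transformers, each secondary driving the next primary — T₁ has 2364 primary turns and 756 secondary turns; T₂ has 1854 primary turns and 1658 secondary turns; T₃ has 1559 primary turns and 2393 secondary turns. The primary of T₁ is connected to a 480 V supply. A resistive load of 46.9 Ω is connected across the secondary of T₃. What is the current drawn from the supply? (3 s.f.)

I_supply ≈ 1.97 A

After T₁: V = 480.00 × 756/2364 = 153.50 V.
After T₂: V = 153.50 × 1658/1854 = 137.27 V.
After T₃: V = 137.27 × 2393/1559 = 210.71 V.
I_load = 210.71/46.9 = 4.4928 A, so P_out = 210.71 × 4.4928 = 946.68 W.
All ideal ⇒ P_in = P_out, so I_supply = 946.68/480 = 1.97 A.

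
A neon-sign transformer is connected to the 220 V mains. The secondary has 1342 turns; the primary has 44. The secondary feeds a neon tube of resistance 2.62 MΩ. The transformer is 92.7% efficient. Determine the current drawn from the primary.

I_p ≈ 0.0843 A

V_s = 220 × 1342/44 = 6710.0 V.
I_s = V_s/R = 6710.0/(2.62×10^6) = 0.0025611 A.
P_out = V_s I_s = 6710.0 × 0.0025611 = 17.185 W.
P_in = P_out/η = 17.185/0.927 = 18.538 W.
I_p = P_in/V_p = 18.538/220 = 0.0843 A.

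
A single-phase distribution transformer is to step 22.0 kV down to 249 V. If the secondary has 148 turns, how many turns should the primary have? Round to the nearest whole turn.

N_p = 13076 turns

N_p/N_s = V_p/V_s, so N_p = 148 × 22000/249 = 13076.3 ≈ 13076 turns.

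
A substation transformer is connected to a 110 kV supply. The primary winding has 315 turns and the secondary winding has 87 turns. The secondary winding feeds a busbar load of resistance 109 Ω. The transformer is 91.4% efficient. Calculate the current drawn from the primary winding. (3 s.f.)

I_p ≈ 84.2 A

V_s = 110000 × 87/315 = 30381 V.
I_s = V_s/R = 30381/109 = 278.72 A.
P_out = V_s I_s = 30381 × 278.72 = 8.4679×10^6 W.
P_in = P_out/η = 8.4679×10^6/0.914 = 9.2647×10^6 W.
I_p = P_in/V_p = 9.2647×10^6/110000 = 84.2 A.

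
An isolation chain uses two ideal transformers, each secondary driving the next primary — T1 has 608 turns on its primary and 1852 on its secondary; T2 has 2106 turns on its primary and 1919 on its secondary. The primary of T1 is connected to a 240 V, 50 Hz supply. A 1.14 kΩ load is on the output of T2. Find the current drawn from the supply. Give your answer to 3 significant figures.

After T1: V = 240.00 × 1852/608 = 731.05 V.
After T2: V = 731.05 × 1919/2106 = 666.14 V.
I_load = 666.14/1140 = 0.58433 A, so P_out = 666.14 × 0.58433 = 389.25 W.
All ideal ⇒ P_in = P_out, so I_supply = 389.25/240 = 1.62 A.

I_supply ≈ 1.62 A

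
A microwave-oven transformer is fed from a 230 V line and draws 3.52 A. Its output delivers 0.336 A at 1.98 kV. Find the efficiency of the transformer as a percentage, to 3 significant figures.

P_in = 230 × 3.52 = 809.600 W.
P_out = 1980 × 0.336 = 665.280 W.
η = P_out/P_in = 665.280/809.600 = 0.822.

η ≈ 82.2%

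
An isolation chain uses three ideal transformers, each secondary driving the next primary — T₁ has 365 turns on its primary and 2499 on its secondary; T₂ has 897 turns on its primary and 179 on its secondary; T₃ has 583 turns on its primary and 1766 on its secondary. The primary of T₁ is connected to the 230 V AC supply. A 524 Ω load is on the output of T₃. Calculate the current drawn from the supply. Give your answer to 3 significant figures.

I_supply ≈ 7.52 A

After T₁: V = 230.00 × 2499/365 = 1574.7 V.
After T₂: V = 1574.7 × 179/897 = 314.24 V.
After T₃: V = 314.24 × 1766/583 = 951.88 V.
I_load = 951.88/524 = 1.8166 A, so P_out = 951.88 × 1.8166 = 1729.2 W.
All ideal ⇒ P_in = P_out, so I_supply = 1729.2/230 = 7.52 A.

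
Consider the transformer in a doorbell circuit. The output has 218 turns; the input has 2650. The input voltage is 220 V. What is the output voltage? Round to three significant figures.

V_out ≈ 18.1 V

V_out/V_in = N_out/N_in, so V_out = 220 × 218/2650 = 18.1 V.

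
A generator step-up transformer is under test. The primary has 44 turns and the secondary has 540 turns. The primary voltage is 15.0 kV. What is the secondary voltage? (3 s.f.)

V_s ≈ 184000 V

V_s/V_p = N_s/N_p, so V_s = 15000 × 540/44 = 184000 V.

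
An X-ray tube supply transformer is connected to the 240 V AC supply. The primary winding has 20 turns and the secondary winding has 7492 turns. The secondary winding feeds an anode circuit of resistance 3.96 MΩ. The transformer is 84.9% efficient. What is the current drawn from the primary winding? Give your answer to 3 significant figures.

V_s = 240 × 7492/20 = 89904 V.
I_s = V_s/R = 89904/(3.96×10^6) = 0.022703 A.
P_out = V_s I_s = 89904 × 0.022703 = 2041.1 W.
P_in = P_out/η = 2041.1/0.849 = 2404.1 W.
I_p = P_in/V_p = 2404.1/240 = 10.0 A.

I_p ≈ 10.0 A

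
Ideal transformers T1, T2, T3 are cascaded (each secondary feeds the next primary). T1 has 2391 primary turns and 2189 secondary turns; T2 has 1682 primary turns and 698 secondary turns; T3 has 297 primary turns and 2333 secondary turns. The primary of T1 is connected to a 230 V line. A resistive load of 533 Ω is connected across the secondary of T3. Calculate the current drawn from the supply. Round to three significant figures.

I_supply ≈ 3.84 A

After T1: V = 230.00 × 2189/2391 = 210.57 V.
After T2: V = 210.57 × 698/1682 = 87.382 V.
After T3: V = 87.382 × 2333/297 = 686.41 V.
I_load = 686.41/533 = 1.2878 A, so P_out = 686.41 × 1.2878 = 883.97 W.
All ideal ⇒ P_in = P_out, so I_supply = 883.97/230 = 3.84 A.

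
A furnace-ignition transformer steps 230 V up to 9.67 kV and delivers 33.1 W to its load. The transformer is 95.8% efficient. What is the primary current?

I_p ≈ 0.150 A

P_in = P_out/η = 33.1/0.958 = 34.551 W.
I_p = P_in/V_p = 34.551/230 = 0.150 A.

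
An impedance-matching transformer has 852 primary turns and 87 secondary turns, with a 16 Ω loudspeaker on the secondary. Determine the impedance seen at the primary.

Z_p ≈ 1530 Ω

Z_p = (N_p/N_s)² × Z_s = (852/87)² × 16 = 1530 Ω.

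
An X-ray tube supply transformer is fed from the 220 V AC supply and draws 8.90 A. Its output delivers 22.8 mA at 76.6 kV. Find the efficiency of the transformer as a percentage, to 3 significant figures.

η ≈ 89.2%

P_in = 220 × 8.90 = 1958.00 W.
P_out = 76600 × 0.0228 = 1746.48 W.
η = P_out/P_in = 1746.48/1958.00 = 0.892.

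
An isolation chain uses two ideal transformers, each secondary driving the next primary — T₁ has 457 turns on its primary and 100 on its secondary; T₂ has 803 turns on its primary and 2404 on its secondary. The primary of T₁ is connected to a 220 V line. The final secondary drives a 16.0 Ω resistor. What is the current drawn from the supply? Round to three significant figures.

After T₁: V = 220.00 × 100/457 = 48.140 V.
After T₂: V = 48.140 × 2404/803 = 144.12 V.
I_load = 144.12/16.0 = 9.0075 A, so P_out = 144.12 × 9.0075 = 1298.2 W.
All ideal ⇒ P_in = P_out, so I_supply = 1298.2/220 = 5.90 A.

I_supply ≈ 5.90 A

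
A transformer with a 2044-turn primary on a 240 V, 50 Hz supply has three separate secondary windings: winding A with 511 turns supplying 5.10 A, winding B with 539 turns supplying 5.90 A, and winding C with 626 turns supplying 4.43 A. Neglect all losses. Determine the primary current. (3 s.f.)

I_p ≈ 4.19 A

V_A = 240 × 511/2044 = 60.000 V; V_B = 240 × 539/2044 = 63.288 V; V_C = 240 × 626/2044 = 73.503 V.
P_out = V_A I_A + V_B I_B + V_C I_C = 60.000×5.10 + 63.288×5.90 + 73.503×4.43 = 306.00 + 373.40 + 325.62 = 1005.0 W.
Ideal ⇒ P_in = P_out, so I_p = P_out/V_p = 1005.0/240 = 4.19 A.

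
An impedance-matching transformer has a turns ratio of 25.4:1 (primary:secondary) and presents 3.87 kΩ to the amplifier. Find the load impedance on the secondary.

Z_s = Z_p/(N_p/N_s)² = 3870/25.4² = 6.00 Ω.

Z_s ≈ 6.00 Ω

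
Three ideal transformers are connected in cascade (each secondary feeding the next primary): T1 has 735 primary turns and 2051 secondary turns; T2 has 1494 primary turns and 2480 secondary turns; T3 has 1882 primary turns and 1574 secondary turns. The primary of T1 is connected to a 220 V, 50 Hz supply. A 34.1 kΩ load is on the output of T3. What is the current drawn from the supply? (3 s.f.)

I_supply ≈ 0.0968 A

Secondary of T1: V = 220.00 × 2051/735 = 613.90 V.
Secondary of T2: V = 613.90 × 2480/1494 = 1019.1 V.
Secondary of T3: V = 1019.1 × 1574/1882 = 852.29 V.
I_load = 852.29/34100 = 0.024994 A, so P_out = 852.29 × 0.024994 = 21.302 W.
All ideal ⇒ P_in = P_out, so I_supply = 21.302/220 = 0.0968 A.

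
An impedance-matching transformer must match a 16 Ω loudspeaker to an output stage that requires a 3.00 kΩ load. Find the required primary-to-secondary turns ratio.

N_p/N_s ≈ 13.7

Z_p/Z_s = (N_p/N_s)², so N_p/N_s = √(3000/16) = √188 = 13.7.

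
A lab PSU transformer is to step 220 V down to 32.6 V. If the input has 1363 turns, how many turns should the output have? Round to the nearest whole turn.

N_out/N_in = V_out/V_in, so N_out = 1363 × 32.6/220 = 202.0 ≈ 202 turns.

N_out = 202 turns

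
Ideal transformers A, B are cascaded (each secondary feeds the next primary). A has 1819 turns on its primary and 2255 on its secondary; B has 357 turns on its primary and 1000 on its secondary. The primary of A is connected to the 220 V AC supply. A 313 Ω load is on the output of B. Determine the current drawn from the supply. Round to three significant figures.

After A: V = 220.00 × 2255/1819 = 272.73 V.
After B: V = 272.73 × 1000/357 = 763.96 V.
I_load = 763.96/313 = 2.4408 A, so P_out = 763.96 × 2.4408 = 1864.6 W.
All ideal ⇒ P_in = P_out, so I_supply = 1864.6/220 = 8.48 A.

I_supply ≈ 8.48 A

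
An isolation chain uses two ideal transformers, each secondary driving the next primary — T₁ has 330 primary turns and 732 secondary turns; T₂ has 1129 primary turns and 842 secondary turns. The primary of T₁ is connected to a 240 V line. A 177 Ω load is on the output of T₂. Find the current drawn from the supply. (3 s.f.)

After T₁: V = 240.00 × 732/330 = 532.36 V.
After T₂: V = 532.36 × 842/1129 = 397.03 V.
I_load = 397.03/177 = 2.2431 A, so P_out = 397.03 × 2.2431 = 890.59 W.
All ideal ⇒ P_in = P_out, so I_supply = 890.59/240 = 3.71 A.

I_supply ≈ 3.71 A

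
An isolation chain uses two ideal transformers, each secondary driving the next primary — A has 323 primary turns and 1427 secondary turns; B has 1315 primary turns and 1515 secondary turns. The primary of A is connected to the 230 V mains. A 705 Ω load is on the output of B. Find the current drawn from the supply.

After A: V = 230.00 × 1427/323 = 1016.1 V.
After B: V = 1016.1 × 1515/1315 = 1170.7 V.
I_load = 1170.7/705 = 1.6605 A, so P_out = 1170.7 × 1.6605 = 1943.9 W.
All ideal ⇒ P_in = P_out, so I_supply = 1943.9/230 = 8.45 A.

I_supply ≈ 8.45 A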